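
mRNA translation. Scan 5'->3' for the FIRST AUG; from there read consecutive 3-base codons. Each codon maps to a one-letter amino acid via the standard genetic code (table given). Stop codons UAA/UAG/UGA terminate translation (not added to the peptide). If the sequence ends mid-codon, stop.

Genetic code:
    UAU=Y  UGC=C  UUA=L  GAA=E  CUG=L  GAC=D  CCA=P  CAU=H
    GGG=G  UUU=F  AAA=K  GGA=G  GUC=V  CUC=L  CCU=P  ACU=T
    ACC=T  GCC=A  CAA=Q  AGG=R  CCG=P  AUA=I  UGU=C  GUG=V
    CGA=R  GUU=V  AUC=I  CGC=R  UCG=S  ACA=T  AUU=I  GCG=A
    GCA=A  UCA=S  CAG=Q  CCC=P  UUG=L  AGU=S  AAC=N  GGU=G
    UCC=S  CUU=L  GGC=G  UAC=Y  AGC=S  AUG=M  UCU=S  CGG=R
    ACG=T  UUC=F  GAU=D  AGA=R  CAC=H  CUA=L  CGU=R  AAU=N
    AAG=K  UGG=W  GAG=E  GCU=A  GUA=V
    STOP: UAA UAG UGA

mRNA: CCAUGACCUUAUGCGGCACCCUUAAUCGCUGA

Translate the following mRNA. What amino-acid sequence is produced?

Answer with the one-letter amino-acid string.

Answer: MTLCGTLNR

Derivation:
start AUG at pos 2
pos 2: AUG -> M; peptide=M
pos 5: ACC -> T; peptide=MT
pos 8: UUA -> L; peptide=MTL
pos 11: UGC -> C; peptide=MTLC
pos 14: GGC -> G; peptide=MTLCG
pos 17: ACC -> T; peptide=MTLCGT
pos 20: CUU -> L; peptide=MTLCGTL
pos 23: AAU -> N; peptide=MTLCGTLN
pos 26: CGC -> R; peptide=MTLCGTLNR
pos 29: UGA -> STOP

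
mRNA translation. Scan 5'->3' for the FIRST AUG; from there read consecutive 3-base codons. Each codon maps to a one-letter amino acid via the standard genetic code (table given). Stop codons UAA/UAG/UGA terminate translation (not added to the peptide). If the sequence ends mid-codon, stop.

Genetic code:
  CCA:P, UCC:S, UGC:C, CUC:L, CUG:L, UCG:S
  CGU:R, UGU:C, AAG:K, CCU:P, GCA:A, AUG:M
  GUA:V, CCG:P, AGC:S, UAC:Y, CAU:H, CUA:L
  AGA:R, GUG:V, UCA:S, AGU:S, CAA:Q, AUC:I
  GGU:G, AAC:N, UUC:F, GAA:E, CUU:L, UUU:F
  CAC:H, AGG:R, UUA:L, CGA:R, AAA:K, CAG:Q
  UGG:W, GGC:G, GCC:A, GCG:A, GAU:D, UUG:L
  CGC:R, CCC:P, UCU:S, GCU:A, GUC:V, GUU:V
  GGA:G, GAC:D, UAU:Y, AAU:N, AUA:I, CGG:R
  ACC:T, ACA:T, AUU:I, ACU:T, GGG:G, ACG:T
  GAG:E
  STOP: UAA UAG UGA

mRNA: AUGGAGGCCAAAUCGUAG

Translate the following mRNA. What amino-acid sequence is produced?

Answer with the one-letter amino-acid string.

Answer: MEAKS

Derivation:
start AUG at pos 0
pos 0: AUG -> M; peptide=M
pos 3: GAG -> E; peptide=ME
pos 6: GCC -> A; peptide=MEA
pos 9: AAA -> K; peptide=MEAK
pos 12: UCG -> S; peptide=MEAKS
pos 15: UAG -> STOP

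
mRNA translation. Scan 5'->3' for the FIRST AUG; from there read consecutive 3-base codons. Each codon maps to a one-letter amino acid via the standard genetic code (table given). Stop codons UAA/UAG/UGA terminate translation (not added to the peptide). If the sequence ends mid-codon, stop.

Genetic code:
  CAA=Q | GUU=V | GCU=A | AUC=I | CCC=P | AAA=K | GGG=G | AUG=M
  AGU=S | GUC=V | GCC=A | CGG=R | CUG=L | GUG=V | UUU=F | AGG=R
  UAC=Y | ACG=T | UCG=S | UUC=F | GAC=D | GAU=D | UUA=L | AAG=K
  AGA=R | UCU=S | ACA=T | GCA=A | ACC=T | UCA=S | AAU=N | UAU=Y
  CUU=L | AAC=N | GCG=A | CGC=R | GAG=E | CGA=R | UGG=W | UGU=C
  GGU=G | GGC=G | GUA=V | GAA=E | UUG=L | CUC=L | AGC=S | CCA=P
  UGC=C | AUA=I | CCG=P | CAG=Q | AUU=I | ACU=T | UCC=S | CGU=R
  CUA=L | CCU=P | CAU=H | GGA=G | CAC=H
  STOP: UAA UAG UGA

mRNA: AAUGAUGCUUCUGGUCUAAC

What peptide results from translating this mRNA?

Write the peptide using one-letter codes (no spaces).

Answer: MMLLV

Derivation:
start AUG at pos 1
pos 1: AUG -> M; peptide=M
pos 4: AUG -> M; peptide=MM
pos 7: CUU -> L; peptide=MML
pos 10: CUG -> L; peptide=MMLL
pos 13: GUC -> V; peptide=MMLLV
pos 16: UAA -> STOP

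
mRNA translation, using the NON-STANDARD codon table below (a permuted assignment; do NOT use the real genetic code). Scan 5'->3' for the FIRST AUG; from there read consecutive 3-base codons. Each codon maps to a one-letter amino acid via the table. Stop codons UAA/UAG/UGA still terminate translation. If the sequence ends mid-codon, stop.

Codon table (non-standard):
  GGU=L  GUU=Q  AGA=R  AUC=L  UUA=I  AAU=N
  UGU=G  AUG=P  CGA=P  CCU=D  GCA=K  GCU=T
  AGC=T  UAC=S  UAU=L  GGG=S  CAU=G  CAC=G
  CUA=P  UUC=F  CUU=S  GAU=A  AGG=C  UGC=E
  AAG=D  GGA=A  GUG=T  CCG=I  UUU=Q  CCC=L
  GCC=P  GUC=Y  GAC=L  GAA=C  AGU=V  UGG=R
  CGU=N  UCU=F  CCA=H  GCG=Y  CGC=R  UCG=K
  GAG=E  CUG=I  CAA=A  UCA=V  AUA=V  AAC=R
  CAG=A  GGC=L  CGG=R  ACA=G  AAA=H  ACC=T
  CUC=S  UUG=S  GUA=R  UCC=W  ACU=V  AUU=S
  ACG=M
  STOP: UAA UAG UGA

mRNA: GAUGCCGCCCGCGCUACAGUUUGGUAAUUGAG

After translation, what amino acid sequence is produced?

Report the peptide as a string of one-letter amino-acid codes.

Answer: PILYPAQLN

Derivation:
start AUG at pos 1
pos 1: AUG -> P; peptide=P
pos 4: CCG -> I; peptide=PI
pos 7: CCC -> L; peptide=PIL
pos 10: GCG -> Y; peptide=PILY
pos 13: CUA -> P; peptide=PILYP
pos 16: CAG -> A; peptide=PILYPA
pos 19: UUU -> Q; peptide=PILYPAQ
pos 22: GGU -> L; peptide=PILYPAQL
pos 25: AAU -> N; peptide=PILYPAQLN
pos 28: UGA -> STOP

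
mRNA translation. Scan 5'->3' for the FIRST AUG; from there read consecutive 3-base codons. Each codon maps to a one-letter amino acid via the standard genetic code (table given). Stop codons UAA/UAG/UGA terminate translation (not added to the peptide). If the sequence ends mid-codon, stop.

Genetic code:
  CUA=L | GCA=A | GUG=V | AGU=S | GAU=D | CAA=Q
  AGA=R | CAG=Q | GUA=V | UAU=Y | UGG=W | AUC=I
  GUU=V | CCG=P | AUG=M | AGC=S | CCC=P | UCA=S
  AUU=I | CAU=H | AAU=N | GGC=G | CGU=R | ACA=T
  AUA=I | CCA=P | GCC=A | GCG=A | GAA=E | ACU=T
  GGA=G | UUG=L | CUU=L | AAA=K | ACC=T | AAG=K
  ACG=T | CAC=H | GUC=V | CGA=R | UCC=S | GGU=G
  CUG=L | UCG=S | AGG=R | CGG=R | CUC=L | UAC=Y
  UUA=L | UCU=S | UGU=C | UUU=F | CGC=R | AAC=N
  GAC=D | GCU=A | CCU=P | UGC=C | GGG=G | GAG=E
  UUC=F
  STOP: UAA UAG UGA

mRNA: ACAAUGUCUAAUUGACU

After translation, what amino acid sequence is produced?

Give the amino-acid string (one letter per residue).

Answer: MSN

Derivation:
start AUG at pos 3
pos 3: AUG -> M; peptide=M
pos 6: UCU -> S; peptide=MS
pos 9: AAU -> N; peptide=MSN
pos 12: UGA -> STOP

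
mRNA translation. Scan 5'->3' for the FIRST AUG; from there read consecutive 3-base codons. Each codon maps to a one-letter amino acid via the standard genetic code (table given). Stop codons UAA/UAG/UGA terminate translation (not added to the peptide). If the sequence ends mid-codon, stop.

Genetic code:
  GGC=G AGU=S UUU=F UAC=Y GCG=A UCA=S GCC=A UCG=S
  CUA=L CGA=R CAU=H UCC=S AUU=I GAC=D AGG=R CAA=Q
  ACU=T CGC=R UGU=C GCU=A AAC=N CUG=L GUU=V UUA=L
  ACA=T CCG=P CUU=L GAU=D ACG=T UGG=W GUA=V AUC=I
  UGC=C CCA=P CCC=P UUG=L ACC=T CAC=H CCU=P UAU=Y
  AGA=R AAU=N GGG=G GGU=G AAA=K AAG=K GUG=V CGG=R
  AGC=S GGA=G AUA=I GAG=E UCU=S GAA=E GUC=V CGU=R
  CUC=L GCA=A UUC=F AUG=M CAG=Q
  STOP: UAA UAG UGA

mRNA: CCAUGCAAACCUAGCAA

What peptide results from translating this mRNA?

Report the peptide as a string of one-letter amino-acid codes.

start AUG at pos 2
pos 2: AUG -> M; peptide=M
pos 5: CAA -> Q; peptide=MQ
pos 8: ACC -> T; peptide=MQT
pos 11: UAG -> STOP

Answer: MQT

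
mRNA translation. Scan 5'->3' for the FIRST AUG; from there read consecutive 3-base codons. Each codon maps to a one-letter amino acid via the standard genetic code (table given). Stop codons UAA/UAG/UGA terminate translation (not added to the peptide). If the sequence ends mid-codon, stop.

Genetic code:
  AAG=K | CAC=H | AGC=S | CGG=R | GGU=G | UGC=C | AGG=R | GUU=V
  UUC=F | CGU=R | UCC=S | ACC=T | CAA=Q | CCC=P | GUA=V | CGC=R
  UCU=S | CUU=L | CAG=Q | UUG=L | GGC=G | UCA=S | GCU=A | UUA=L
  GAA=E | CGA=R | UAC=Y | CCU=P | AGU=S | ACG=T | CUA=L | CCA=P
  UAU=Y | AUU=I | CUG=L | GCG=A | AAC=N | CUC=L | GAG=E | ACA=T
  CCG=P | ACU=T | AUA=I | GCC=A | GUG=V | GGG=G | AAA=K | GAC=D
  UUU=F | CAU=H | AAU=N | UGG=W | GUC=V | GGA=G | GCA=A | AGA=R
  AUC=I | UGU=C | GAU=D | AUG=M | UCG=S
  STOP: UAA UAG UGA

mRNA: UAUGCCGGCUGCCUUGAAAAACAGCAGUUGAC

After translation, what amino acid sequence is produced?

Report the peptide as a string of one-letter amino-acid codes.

start AUG at pos 1
pos 1: AUG -> M; peptide=M
pos 4: CCG -> P; peptide=MP
pos 7: GCU -> A; peptide=MPA
pos 10: GCC -> A; peptide=MPAA
pos 13: UUG -> L; peptide=MPAAL
pos 16: AAA -> K; peptide=MPAALK
pos 19: AAC -> N; peptide=MPAALKN
pos 22: AGC -> S; peptide=MPAALKNS
pos 25: AGU -> S; peptide=MPAALKNSS
pos 28: UGA -> STOP

Answer: MPAALKNSS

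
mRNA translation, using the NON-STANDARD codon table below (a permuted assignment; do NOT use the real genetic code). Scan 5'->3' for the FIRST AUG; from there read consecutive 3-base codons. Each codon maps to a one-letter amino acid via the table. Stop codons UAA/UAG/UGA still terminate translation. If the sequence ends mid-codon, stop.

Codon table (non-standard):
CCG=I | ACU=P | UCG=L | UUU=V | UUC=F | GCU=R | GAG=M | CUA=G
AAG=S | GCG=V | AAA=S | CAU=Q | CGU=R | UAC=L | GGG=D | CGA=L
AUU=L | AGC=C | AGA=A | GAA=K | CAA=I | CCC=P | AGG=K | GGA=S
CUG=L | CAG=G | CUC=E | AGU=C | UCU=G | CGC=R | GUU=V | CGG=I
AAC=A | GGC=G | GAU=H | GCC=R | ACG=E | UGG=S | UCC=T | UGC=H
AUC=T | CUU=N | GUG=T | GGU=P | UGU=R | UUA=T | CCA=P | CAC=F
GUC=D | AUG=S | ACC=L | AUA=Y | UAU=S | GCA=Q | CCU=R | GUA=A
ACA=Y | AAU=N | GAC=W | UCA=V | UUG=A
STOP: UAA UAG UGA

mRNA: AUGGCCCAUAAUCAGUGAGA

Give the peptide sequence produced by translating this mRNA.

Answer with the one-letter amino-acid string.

start AUG at pos 0
pos 0: AUG -> S; peptide=S
pos 3: GCC -> R; peptide=SR
pos 6: CAU -> Q; peptide=SRQ
pos 9: AAU -> N; peptide=SRQN
pos 12: CAG -> G; peptide=SRQNG
pos 15: UGA -> STOP

Answer: SRQNG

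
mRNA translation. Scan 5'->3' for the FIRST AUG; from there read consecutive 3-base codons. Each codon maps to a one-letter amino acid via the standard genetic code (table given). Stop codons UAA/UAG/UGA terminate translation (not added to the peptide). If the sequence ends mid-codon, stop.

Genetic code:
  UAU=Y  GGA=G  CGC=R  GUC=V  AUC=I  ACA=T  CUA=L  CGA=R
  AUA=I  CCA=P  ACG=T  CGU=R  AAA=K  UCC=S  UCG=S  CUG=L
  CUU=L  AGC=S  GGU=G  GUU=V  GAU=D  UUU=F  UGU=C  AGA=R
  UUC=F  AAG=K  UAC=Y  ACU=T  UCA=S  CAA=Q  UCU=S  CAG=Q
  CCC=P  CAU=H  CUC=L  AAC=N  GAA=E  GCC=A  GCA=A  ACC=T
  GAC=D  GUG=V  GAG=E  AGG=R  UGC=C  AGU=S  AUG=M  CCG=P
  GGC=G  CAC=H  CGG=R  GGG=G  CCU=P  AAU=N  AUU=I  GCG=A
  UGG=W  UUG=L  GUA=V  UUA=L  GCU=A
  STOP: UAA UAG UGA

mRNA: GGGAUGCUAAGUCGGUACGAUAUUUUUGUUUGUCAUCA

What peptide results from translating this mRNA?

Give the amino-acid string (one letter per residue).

Answer: MLSRYDIFVCH

Derivation:
start AUG at pos 3
pos 3: AUG -> M; peptide=M
pos 6: CUA -> L; peptide=ML
pos 9: AGU -> S; peptide=MLS
pos 12: CGG -> R; peptide=MLSR
pos 15: UAC -> Y; peptide=MLSRY
pos 18: GAU -> D; peptide=MLSRYD
pos 21: AUU -> I; peptide=MLSRYDI
pos 24: UUU -> F; peptide=MLSRYDIF
pos 27: GUU -> V; peptide=MLSRYDIFV
pos 30: UGU -> C; peptide=MLSRYDIFVC
pos 33: CAU -> H; peptide=MLSRYDIFVCH
pos 36: only 2 nt remain (<3), stop (end of mRNA)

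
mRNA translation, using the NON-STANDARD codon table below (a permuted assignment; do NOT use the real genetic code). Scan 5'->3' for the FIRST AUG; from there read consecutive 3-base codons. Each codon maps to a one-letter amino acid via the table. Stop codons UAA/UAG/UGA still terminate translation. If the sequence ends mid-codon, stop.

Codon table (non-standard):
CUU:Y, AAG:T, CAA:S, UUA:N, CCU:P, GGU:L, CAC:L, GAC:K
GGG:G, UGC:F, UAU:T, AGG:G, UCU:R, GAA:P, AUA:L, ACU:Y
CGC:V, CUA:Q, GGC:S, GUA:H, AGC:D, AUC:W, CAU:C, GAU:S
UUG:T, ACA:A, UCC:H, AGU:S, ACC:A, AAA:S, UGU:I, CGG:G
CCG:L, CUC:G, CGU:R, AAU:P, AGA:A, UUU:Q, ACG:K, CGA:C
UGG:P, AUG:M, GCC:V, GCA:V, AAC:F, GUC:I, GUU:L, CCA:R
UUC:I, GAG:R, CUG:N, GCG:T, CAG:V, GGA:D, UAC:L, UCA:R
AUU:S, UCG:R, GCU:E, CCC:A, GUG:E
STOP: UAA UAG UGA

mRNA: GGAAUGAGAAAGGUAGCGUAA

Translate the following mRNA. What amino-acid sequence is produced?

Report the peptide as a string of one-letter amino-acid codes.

start AUG at pos 3
pos 3: AUG -> M; peptide=M
pos 6: AGA -> A; peptide=MA
pos 9: AAG -> T; peptide=MAT
pos 12: GUA -> H; peptide=MATH
pos 15: GCG -> T; peptide=MATHT
pos 18: UAA -> STOP

Answer: MATHT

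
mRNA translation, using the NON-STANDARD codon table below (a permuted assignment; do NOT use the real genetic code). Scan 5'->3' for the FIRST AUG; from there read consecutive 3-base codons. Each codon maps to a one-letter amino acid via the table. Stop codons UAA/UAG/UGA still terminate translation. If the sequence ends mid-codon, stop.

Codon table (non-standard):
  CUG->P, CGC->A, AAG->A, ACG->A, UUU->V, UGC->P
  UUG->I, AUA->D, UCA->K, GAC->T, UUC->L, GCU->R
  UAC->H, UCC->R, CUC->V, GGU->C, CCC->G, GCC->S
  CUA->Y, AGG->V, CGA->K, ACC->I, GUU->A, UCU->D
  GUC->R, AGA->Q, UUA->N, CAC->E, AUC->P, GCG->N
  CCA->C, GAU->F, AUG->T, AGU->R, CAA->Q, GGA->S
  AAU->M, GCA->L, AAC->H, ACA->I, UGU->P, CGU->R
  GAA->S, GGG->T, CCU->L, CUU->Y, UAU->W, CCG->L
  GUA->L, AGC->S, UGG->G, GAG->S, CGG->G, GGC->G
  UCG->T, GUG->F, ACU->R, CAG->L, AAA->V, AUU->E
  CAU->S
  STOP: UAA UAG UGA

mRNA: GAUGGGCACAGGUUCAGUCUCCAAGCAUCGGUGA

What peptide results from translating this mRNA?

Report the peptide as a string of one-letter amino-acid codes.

start AUG at pos 1
pos 1: AUG -> T; peptide=T
pos 4: GGC -> G; peptide=TG
pos 7: ACA -> I; peptide=TGI
pos 10: GGU -> C; peptide=TGIC
pos 13: UCA -> K; peptide=TGICK
pos 16: GUC -> R; peptide=TGICKR
pos 19: UCC -> R; peptide=TGICKRR
pos 22: AAG -> A; peptide=TGICKRRA
pos 25: CAU -> S; peptide=TGICKRRAS
pos 28: CGG -> G; peptide=TGICKRRASG
pos 31: UGA -> STOP

Answer: TGICKRRASG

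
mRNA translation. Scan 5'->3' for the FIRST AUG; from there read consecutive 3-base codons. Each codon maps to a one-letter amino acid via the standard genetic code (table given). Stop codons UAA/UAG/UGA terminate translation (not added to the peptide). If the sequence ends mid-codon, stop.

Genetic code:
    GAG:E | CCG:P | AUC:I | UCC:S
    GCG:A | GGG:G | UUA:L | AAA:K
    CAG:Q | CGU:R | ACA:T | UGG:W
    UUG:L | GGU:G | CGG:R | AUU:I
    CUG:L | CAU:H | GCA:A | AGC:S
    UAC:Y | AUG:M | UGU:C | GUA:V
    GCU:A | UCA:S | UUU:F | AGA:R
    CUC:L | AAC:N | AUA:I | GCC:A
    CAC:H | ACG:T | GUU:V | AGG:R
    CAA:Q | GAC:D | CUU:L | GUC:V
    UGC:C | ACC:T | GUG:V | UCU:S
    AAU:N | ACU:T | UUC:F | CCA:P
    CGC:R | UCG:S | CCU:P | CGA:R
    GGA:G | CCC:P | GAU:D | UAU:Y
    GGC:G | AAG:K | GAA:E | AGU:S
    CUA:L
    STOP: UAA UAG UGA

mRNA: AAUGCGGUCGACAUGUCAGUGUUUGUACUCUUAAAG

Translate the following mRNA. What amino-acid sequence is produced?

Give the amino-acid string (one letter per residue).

Answer: MRSTCQCLYS

Derivation:
start AUG at pos 1
pos 1: AUG -> M; peptide=M
pos 4: CGG -> R; peptide=MR
pos 7: UCG -> S; peptide=MRS
pos 10: ACA -> T; peptide=MRST
pos 13: UGU -> C; peptide=MRSTC
pos 16: CAG -> Q; peptide=MRSTCQ
pos 19: UGU -> C; peptide=MRSTCQC
pos 22: UUG -> L; peptide=MRSTCQCL
pos 25: UAC -> Y; peptide=MRSTCQCLY
pos 28: UCU -> S; peptide=MRSTCQCLYS
pos 31: UAA -> STOP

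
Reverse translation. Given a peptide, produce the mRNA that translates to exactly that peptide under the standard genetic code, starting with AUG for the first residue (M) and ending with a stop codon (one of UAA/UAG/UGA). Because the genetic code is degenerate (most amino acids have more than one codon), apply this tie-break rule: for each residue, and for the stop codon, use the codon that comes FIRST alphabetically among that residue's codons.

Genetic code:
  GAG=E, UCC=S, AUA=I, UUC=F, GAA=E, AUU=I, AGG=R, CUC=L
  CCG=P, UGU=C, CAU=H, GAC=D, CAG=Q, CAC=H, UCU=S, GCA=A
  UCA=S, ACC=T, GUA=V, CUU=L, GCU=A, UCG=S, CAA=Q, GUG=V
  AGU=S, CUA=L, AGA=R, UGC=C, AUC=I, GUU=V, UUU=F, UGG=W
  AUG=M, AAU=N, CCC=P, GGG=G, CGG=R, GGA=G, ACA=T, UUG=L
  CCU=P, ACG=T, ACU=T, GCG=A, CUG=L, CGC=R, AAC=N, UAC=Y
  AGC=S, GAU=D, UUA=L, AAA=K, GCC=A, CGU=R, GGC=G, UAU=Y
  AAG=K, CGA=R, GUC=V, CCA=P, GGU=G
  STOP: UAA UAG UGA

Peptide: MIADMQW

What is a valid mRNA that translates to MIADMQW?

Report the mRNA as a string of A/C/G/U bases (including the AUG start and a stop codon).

Answer: mRNA: AUGAUAGCAGACAUGCAAUGGUAA

Derivation:
residue 1: M -> AUG (start codon)
residue 2: I codons sorted = AUA,AUC,AUU -> pick first = AUA
residue 3: A codons sorted = GCA,GCC,GCG,GCU -> pick first = GCA
residue 4: D codons sorted = GAC,GAU -> pick first = GAC
residue 5: M -> AUG (only codon)
residue 6: Q codons sorted = CAA,CAG -> pick first = CAA
residue 7: W -> UGG (only codon)
terminator: stop codons sorted = UAA,UAG,UGA -> pick first = UAA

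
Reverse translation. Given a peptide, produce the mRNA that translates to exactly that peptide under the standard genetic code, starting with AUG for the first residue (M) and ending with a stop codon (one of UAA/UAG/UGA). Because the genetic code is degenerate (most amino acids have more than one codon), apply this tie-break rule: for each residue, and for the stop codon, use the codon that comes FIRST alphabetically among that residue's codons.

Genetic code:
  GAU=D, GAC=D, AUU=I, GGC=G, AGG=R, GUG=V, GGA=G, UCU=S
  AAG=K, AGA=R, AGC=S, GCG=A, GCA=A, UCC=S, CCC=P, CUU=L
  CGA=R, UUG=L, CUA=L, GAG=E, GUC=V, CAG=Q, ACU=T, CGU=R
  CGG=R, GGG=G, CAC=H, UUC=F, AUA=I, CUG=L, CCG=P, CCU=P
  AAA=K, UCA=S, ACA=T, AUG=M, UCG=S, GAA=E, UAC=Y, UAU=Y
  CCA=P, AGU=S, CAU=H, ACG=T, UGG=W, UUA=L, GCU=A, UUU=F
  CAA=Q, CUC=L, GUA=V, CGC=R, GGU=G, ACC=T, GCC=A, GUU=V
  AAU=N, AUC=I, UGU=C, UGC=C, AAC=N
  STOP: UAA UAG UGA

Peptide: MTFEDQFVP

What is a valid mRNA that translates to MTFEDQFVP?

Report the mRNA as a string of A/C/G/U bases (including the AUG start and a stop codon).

Answer: mRNA: AUGACAUUCGAAGACCAAUUCGUACCAUAA

Derivation:
residue 1: M -> AUG (start codon)
residue 2: T codons sorted = ACA,ACC,ACG,ACU -> pick first = ACA
residue 3: F codons sorted = UUC,UUU -> pick first = UUC
residue 4: E codons sorted = GAA,GAG -> pick first = GAA
residue 5: D codons sorted = GAC,GAU -> pick first = GAC
residue 6: Q codons sorted = CAA,CAG -> pick first = CAA
residue 7: F codons sorted = UUC,UUU -> pick first = UUC
residue 8: V codons sorted = GUA,GUC,GUG,GUU -> pick first = GUA
residue 9: P codons sorted = CCA,CCC,CCG,CCU -> pick first = CCA
terminator: stop codons sorted = UAA,UAG,UGA -> pick first = UAA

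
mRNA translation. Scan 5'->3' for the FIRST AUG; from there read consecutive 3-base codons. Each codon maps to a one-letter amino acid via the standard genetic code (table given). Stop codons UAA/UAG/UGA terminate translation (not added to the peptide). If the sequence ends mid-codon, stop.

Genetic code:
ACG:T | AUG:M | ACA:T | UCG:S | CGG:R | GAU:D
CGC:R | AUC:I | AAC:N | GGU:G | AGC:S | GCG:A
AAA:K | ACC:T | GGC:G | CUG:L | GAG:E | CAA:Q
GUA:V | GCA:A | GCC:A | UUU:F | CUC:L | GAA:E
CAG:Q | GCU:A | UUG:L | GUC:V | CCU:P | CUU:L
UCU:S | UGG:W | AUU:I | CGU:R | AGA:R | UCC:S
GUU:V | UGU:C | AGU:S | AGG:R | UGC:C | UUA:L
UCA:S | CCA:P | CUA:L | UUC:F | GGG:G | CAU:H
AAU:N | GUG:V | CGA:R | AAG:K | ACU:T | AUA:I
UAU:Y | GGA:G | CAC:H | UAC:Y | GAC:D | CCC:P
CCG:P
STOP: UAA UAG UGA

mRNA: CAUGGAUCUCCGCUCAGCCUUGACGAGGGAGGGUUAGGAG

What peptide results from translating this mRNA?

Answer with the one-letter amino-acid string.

start AUG at pos 1
pos 1: AUG -> M; peptide=M
pos 4: GAU -> D; peptide=MD
pos 7: CUC -> L; peptide=MDL
pos 10: CGC -> R; peptide=MDLR
pos 13: UCA -> S; peptide=MDLRS
pos 16: GCC -> A; peptide=MDLRSA
pos 19: UUG -> L; peptide=MDLRSAL
pos 22: ACG -> T; peptide=MDLRSALT
pos 25: AGG -> R; peptide=MDLRSALTR
pos 28: GAG -> E; peptide=MDLRSALTRE
pos 31: GGU -> G; peptide=MDLRSALTREG
pos 34: UAG -> STOP

Answer: MDLRSALTREG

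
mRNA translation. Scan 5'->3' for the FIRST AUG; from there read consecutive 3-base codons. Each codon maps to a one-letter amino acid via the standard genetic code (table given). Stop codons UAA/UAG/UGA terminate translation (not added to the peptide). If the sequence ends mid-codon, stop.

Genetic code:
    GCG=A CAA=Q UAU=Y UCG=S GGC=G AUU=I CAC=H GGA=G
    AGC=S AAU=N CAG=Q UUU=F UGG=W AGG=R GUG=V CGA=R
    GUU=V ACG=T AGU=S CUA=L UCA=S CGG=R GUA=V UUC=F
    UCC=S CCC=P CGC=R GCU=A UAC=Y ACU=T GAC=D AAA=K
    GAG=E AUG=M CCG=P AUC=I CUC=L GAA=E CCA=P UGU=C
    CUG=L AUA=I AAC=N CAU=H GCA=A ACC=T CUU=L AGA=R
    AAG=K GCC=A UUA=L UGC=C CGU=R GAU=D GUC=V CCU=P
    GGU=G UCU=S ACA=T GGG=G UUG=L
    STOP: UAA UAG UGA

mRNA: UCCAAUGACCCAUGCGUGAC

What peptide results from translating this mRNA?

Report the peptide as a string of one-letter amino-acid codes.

start AUG at pos 4
pos 4: AUG -> M; peptide=M
pos 7: ACC -> T; peptide=MT
pos 10: CAU -> H; peptide=MTH
pos 13: GCG -> A; peptide=MTHA
pos 16: UGA -> STOP

Answer: MTHA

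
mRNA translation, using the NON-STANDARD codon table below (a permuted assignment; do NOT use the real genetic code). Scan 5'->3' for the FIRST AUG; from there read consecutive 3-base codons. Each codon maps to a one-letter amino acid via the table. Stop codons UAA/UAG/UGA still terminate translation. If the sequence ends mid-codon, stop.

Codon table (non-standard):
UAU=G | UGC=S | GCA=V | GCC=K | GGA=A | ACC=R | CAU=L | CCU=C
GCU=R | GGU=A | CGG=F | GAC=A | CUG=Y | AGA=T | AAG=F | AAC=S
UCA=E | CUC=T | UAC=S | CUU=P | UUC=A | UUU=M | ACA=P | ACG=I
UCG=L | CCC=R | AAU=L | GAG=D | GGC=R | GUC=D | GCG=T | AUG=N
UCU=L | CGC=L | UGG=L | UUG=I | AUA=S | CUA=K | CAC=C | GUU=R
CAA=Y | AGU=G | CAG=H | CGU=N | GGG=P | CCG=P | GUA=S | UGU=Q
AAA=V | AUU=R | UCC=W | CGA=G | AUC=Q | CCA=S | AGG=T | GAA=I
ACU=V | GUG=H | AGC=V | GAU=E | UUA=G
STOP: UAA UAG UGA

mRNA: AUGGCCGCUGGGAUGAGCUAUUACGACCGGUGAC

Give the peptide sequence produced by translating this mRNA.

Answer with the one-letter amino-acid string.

Answer: NKRPNVGSAF

Derivation:
start AUG at pos 0
pos 0: AUG -> N; peptide=N
pos 3: GCC -> K; peptide=NK
pos 6: GCU -> R; peptide=NKR
pos 9: GGG -> P; peptide=NKRP
pos 12: AUG -> N; peptide=NKRPN
pos 15: AGC -> V; peptide=NKRPNV
pos 18: UAU -> G; peptide=NKRPNVG
pos 21: UAC -> S; peptide=NKRPNVGS
pos 24: GAC -> A; peptide=NKRPNVGSA
pos 27: CGG -> F; peptide=NKRPNVGSAF
pos 30: UGA -> STOP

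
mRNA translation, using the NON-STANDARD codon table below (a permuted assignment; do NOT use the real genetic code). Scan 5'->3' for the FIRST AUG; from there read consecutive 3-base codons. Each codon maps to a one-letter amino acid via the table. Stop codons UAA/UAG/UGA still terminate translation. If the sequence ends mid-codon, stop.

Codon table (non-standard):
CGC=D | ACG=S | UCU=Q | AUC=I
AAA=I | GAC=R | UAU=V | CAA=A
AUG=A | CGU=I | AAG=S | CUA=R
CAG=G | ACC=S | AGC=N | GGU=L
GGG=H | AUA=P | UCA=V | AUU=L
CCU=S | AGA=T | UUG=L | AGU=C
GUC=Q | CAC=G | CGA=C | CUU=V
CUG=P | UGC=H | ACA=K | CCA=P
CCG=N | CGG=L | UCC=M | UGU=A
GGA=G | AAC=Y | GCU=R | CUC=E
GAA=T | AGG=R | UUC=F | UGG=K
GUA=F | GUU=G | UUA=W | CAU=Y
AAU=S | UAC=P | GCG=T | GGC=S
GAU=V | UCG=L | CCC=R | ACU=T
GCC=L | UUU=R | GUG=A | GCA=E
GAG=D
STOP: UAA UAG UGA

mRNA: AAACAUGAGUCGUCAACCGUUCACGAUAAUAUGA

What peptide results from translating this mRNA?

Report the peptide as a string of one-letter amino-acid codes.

Answer: ACIANFSPP

Derivation:
start AUG at pos 4
pos 4: AUG -> A; peptide=A
pos 7: AGU -> C; peptide=AC
pos 10: CGU -> I; peptide=ACI
pos 13: CAA -> A; peptide=ACIA
pos 16: CCG -> N; peptide=ACIAN
pos 19: UUC -> F; peptide=ACIANF
pos 22: ACG -> S; peptide=ACIANFS
pos 25: AUA -> P; peptide=ACIANFSP
pos 28: AUA -> P; peptide=ACIANFSPP
pos 31: UGA -> STOP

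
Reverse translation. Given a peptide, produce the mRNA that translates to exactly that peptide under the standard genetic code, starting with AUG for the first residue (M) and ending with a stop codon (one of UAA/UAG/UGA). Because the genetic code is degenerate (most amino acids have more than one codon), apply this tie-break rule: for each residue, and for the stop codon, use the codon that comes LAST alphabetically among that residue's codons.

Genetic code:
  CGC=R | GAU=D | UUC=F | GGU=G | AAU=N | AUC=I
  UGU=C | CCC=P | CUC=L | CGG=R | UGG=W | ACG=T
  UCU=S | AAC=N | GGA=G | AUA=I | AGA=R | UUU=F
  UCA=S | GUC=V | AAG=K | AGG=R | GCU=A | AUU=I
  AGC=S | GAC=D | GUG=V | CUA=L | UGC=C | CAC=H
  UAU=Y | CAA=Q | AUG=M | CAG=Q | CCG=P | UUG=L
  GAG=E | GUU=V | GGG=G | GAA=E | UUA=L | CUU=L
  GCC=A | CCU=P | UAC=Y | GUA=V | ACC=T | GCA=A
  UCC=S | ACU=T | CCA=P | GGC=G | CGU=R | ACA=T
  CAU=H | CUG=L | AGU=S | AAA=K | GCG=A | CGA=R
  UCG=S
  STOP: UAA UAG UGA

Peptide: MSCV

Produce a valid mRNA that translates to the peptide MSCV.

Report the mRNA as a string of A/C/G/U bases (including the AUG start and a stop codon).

Answer: mRNA: AUGUCUUGUGUUUGA

Derivation:
residue 1: M -> AUG (start codon)
residue 2: S codons sorted = AGC,AGU,UCA,UCC,UCG,UCU -> pick last = UCU
residue 3: C codons sorted = UGC,UGU -> pick last = UGU
residue 4: V codons sorted = GUA,GUC,GUG,GUU -> pick last = GUU
terminator: stop codons sorted = UAA,UAG,UGA -> pick last = UGA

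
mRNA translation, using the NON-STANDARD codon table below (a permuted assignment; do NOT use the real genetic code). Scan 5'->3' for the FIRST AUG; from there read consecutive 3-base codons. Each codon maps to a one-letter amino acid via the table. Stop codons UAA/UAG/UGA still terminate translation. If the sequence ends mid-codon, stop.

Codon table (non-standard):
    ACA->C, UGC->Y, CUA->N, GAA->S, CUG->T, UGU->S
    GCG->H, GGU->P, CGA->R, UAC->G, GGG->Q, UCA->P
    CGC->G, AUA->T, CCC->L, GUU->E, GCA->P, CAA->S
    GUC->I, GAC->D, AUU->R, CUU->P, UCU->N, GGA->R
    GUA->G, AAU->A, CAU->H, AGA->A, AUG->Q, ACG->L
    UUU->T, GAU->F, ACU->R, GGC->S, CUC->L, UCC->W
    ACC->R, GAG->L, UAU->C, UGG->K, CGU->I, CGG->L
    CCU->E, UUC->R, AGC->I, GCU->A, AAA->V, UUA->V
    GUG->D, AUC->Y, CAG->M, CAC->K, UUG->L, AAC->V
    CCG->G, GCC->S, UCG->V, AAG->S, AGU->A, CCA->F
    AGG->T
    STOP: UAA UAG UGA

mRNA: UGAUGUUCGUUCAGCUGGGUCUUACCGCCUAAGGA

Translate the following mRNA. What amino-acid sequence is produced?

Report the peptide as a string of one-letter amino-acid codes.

Answer: QREMTPPRS

Derivation:
start AUG at pos 2
pos 2: AUG -> Q; peptide=Q
pos 5: UUC -> R; peptide=QR
pos 8: GUU -> E; peptide=QRE
pos 11: CAG -> M; peptide=QREM
pos 14: CUG -> T; peptide=QREMT
pos 17: GGU -> P; peptide=QREMTP
pos 20: CUU -> P; peptide=QREMTPP
pos 23: ACC -> R; peptide=QREMTPPR
pos 26: GCC -> S; peptide=QREMTPPRS
pos 29: UAA -> STOP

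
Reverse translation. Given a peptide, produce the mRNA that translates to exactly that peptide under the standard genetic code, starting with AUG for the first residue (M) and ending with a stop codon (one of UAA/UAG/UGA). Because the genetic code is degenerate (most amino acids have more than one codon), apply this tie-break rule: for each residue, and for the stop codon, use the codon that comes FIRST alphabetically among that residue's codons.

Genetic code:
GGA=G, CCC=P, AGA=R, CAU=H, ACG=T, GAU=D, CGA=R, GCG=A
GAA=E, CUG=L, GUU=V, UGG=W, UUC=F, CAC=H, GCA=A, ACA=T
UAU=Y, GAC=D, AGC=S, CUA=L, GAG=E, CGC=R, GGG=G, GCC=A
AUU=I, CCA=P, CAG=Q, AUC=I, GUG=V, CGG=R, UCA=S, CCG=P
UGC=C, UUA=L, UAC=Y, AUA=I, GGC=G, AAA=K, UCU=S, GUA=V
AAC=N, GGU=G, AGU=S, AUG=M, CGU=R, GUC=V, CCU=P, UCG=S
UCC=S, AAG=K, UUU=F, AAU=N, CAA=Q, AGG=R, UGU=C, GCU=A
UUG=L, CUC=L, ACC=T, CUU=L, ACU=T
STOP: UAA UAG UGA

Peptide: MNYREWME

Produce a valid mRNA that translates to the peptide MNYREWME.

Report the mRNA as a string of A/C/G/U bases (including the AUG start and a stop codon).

Answer: mRNA: AUGAACUACAGAGAAUGGAUGGAAUAA

Derivation:
residue 1: M -> AUG (start codon)
residue 2: N codons sorted = AAC,AAU -> pick first = AAC
residue 3: Y codons sorted = UAC,UAU -> pick first = UAC
residue 4: R codons sorted = AGA,AGG,CGA,CGC,CGG,CGU -> pick first = AGA
residue 5: E codons sorted = GAA,GAG -> pick first = GAA
residue 6: W -> UGG (only codon)
residue 7: M -> AUG (only codon)
residue 8: E codons sorted = GAA,GAG -> pick first = GAA
terminator: stop codons sorted = UAA,UAG,UGA -> pick first = UAA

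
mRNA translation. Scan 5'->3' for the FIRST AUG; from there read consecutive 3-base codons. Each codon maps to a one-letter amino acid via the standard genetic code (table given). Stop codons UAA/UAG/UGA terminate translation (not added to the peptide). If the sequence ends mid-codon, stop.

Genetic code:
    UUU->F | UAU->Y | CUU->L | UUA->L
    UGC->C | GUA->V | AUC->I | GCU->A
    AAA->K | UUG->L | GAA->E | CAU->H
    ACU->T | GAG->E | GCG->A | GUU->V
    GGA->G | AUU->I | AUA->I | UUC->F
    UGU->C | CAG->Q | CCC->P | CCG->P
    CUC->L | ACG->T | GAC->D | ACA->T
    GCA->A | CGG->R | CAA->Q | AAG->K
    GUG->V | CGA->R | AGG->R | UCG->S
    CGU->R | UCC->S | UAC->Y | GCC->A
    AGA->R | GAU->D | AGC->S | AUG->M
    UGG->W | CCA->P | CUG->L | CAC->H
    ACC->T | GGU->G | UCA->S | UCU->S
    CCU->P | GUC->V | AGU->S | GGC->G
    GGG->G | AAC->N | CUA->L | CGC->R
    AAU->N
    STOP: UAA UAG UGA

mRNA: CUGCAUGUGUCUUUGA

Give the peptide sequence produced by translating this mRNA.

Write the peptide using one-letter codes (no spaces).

Answer: MCL

Derivation:
start AUG at pos 4
pos 4: AUG -> M; peptide=M
pos 7: UGU -> C; peptide=MC
pos 10: CUU -> L; peptide=MCL
pos 13: UGA -> STOP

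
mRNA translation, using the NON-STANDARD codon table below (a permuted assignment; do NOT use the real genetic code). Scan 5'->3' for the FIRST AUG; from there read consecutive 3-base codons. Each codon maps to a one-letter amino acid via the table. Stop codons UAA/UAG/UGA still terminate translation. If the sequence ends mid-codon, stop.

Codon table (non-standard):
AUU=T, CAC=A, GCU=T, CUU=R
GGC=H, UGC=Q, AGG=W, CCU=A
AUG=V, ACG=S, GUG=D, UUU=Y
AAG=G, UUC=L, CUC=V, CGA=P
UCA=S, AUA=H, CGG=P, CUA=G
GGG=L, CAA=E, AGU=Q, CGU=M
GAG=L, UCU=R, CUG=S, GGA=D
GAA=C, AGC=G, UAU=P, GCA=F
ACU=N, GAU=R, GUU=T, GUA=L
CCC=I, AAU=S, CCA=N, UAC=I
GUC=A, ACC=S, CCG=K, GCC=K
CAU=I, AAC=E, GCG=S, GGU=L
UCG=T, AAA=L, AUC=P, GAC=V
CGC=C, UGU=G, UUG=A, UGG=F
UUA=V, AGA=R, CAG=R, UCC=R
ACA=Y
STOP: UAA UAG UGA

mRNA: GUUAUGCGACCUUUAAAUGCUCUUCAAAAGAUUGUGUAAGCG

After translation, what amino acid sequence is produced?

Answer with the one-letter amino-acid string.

start AUG at pos 3
pos 3: AUG -> V; peptide=V
pos 6: CGA -> P; peptide=VP
pos 9: CCU -> A; peptide=VPA
pos 12: UUA -> V; peptide=VPAV
pos 15: AAU -> S; peptide=VPAVS
pos 18: GCU -> T; peptide=VPAVST
pos 21: CUU -> R; peptide=VPAVSTR
pos 24: CAA -> E; peptide=VPAVSTRE
pos 27: AAG -> G; peptide=VPAVSTREG
pos 30: AUU -> T; peptide=VPAVSTREGT
pos 33: GUG -> D; peptide=VPAVSTREGTD
pos 36: UAA -> STOP

Answer: VPAVSTREGTD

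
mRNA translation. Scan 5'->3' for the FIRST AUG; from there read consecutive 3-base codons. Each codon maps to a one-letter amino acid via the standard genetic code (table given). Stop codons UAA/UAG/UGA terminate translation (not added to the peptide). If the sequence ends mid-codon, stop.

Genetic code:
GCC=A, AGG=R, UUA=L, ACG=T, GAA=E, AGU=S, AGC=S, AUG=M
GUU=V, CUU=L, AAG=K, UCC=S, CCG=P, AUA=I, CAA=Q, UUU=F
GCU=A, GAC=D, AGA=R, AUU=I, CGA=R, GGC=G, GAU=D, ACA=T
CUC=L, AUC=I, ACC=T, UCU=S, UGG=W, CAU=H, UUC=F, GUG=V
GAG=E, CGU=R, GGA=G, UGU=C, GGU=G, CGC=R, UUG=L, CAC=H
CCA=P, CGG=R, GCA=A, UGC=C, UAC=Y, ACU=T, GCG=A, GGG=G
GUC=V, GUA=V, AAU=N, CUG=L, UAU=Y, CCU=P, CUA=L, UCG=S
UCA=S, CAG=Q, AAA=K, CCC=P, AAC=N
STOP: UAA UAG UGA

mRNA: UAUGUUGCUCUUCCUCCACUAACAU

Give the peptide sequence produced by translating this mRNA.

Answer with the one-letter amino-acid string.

start AUG at pos 1
pos 1: AUG -> M; peptide=M
pos 4: UUG -> L; peptide=ML
pos 7: CUC -> L; peptide=MLL
pos 10: UUC -> F; peptide=MLLF
pos 13: CUC -> L; peptide=MLLFL
pos 16: CAC -> H; peptide=MLLFLH
pos 19: UAA -> STOP

Answer: MLLFLH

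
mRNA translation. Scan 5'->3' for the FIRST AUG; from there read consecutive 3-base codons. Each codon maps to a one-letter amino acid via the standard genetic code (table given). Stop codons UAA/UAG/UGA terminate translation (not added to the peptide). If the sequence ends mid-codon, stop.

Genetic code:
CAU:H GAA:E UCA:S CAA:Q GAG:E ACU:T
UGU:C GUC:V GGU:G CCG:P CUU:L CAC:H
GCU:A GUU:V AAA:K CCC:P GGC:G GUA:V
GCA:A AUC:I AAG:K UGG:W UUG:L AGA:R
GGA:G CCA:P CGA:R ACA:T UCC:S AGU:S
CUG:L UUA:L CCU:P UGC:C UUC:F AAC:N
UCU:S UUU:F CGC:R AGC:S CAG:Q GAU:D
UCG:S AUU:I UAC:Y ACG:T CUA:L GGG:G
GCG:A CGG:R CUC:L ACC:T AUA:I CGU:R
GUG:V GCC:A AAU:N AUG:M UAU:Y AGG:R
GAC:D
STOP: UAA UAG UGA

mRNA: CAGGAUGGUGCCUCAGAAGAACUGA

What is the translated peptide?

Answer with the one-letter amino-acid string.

start AUG at pos 4
pos 4: AUG -> M; peptide=M
pos 7: GUG -> V; peptide=MV
pos 10: CCU -> P; peptide=MVP
pos 13: CAG -> Q; peptide=MVPQ
pos 16: AAG -> K; peptide=MVPQK
pos 19: AAC -> N; peptide=MVPQKN
pos 22: UGA -> STOP

Answer: MVPQKN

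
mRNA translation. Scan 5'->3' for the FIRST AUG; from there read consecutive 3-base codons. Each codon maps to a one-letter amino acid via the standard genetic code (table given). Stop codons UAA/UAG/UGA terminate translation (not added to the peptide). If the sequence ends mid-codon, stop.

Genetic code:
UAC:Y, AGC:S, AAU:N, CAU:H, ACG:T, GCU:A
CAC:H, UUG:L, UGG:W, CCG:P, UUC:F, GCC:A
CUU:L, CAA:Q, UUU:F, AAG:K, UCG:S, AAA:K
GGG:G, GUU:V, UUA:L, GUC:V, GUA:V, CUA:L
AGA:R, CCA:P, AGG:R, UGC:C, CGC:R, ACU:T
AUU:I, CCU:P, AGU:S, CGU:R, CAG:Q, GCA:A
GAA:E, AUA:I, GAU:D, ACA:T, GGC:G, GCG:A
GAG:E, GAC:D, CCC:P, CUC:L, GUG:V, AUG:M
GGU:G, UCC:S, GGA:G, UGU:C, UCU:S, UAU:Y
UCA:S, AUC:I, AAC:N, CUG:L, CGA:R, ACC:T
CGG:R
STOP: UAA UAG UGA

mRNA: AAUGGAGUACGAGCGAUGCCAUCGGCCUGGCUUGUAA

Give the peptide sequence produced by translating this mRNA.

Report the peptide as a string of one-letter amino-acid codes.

start AUG at pos 1
pos 1: AUG -> M; peptide=M
pos 4: GAG -> E; peptide=ME
pos 7: UAC -> Y; peptide=MEY
pos 10: GAG -> E; peptide=MEYE
pos 13: CGA -> R; peptide=MEYER
pos 16: UGC -> C; peptide=MEYERC
pos 19: CAU -> H; peptide=MEYERCH
pos 22: CGG -> R; peptide=MEYERCHR
pos 25: CCU -> P; peptide=MEYERCHRP
pos 28: GGC -> G; peptide=MEYERCHRPG
pos 31: UUG -> L; peptide=MEYERCHRPGL
pos 34: UAA -> STOP

Answer: MEYERCHRPGL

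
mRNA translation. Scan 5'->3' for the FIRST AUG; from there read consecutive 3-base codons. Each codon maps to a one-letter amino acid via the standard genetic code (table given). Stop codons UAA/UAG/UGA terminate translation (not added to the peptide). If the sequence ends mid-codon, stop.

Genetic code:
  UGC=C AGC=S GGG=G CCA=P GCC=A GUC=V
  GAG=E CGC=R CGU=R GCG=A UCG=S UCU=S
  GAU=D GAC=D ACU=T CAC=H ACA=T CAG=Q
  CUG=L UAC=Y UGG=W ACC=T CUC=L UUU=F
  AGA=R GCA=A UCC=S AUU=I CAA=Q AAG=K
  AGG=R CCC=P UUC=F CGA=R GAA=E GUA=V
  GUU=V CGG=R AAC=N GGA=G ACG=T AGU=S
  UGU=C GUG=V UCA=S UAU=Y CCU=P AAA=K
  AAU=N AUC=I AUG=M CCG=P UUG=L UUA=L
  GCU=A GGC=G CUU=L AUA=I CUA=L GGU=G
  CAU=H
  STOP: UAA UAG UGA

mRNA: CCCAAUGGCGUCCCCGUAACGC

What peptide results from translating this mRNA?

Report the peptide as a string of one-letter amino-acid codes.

start AUG at pos 4
pos 4: AUG -> M; peptide=M
pos 7: GCG -> A; peptide=MA
pos 10: UCC -> S; peptide=MAS
pos 13: CCG -> P; peptide=MASP
pos 16: UAA -> STOP

Answer: MASP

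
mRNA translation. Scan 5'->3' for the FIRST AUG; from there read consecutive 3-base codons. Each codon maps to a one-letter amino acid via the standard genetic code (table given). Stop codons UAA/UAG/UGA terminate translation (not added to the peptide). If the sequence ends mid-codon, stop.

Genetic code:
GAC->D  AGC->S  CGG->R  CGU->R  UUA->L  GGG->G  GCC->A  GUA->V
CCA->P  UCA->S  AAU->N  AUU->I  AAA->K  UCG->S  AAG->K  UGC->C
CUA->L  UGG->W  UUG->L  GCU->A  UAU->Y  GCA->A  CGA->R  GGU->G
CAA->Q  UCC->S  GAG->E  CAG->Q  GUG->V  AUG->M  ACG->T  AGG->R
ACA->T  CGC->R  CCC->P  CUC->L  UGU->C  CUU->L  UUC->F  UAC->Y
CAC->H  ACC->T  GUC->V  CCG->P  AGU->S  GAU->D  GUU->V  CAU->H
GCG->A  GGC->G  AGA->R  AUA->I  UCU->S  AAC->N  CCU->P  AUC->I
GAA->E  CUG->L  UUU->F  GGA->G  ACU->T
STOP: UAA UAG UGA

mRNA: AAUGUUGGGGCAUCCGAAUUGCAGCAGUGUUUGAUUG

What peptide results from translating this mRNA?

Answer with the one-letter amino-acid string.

start AUG at pos 1
pos 1: AUG -> M; peptide=M
pos 4: UUG -> L; peptide=ML
pos 7: GGG -> G; peptide=MLG
pos 10: CAU -> H; peptide=MLGH
pos 13: CCG -> P; peptide=MLGHP
pos 16: AAU -> N; peptide=MLGHPN
pos 19: UGC -> C; peptide=MLGHPNC
pos 22: AGC -> S; peptide=MLGHPNCS
pos 25: AGU -> S; peptide=MLGHPNCSS
pos 28: GUU -> V; peptide=MLGHPNCSSV
pos 31: UGA -> STOP

Answer: MLGHPNCSSV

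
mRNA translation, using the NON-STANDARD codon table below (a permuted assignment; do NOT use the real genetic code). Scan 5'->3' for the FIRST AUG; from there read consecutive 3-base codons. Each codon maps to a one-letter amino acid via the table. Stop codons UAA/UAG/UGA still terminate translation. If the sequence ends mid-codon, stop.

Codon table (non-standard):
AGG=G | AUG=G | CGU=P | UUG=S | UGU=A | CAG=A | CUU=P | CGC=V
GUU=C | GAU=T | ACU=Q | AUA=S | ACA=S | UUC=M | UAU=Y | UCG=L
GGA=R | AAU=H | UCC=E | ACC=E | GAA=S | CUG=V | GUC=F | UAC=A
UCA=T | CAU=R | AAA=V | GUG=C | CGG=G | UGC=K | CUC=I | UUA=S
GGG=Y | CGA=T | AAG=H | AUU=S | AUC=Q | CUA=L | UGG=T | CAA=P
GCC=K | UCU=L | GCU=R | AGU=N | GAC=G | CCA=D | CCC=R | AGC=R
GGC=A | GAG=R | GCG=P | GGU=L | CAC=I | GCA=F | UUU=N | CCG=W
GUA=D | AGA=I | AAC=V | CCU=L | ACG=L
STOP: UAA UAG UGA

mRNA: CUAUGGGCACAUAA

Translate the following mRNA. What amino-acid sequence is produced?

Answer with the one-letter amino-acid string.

Answer: GAS

Derivation:
start AUG at pos 2
pos 2: AUG -> G; peptide=G
pos 5: GGC -> A; peptide=GA
pos 8: ACA -> S; peptide=GAS
pos 11: UAA -> STOP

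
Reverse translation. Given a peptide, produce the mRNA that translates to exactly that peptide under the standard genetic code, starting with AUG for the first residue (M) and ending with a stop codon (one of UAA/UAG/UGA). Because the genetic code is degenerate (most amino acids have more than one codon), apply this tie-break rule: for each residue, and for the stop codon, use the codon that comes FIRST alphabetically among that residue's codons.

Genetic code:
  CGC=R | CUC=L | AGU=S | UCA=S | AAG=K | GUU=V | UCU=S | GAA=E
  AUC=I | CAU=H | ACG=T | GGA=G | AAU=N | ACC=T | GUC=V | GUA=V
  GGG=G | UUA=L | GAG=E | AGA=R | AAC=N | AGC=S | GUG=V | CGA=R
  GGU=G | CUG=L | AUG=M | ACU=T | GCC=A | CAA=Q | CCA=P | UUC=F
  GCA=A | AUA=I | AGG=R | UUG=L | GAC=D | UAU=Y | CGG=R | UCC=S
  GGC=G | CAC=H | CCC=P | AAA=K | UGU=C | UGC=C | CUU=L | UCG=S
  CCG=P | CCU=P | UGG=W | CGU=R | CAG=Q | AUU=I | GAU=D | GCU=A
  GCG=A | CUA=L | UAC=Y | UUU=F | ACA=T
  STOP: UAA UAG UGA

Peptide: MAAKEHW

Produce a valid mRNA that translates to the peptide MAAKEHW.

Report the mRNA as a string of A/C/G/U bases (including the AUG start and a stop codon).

residue 1: M -> AUG (start codon)
residue 2: A codons sorted = GCA,GCC,GCG,GCU -> pick first = GCA
residue 3: A codons sorted = GCA,GCC,GCG,GCU -> pick first = GCA
residue 4: K codons sorted = AAA,AAG -> pick first = AAA
residue 5: E codons sorted = GAA,GAG -> pick first = GAA
residue 6: H codons sorted = CAC,CAU -> pick first = CAC
residue 7: W -> UGG (only codon)
terminator: stop codons sorted = UAA,UAG,UGA -> pick first = UAA

Answer: mRNA: AUGGCAGCAAAAGAACACUGGUAA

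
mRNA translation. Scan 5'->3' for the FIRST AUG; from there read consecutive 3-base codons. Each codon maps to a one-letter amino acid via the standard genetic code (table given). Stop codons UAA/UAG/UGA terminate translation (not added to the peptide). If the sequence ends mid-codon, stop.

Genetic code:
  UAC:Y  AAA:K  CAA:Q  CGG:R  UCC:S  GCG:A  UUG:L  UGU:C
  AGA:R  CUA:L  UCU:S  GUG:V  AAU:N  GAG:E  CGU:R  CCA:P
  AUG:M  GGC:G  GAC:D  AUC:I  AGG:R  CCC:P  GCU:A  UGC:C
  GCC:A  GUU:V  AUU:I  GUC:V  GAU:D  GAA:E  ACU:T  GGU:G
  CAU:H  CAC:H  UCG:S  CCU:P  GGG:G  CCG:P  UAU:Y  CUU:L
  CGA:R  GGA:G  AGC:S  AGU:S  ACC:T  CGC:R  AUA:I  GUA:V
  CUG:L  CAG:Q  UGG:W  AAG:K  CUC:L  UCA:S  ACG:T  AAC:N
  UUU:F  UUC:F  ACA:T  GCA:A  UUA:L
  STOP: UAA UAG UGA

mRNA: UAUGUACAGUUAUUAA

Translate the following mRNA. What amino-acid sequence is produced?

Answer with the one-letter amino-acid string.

Answer: MYSY

Derivation:
start AUG at pos 1
pos 1: AUG -> M; peptide=M
pos 4: UAC -> Y; peptide=MY
pos 7: AGU -> S; peptide=MYS
pos 10: UAU -> Y; peptide=MYSY
pos 13: UAA -> STOP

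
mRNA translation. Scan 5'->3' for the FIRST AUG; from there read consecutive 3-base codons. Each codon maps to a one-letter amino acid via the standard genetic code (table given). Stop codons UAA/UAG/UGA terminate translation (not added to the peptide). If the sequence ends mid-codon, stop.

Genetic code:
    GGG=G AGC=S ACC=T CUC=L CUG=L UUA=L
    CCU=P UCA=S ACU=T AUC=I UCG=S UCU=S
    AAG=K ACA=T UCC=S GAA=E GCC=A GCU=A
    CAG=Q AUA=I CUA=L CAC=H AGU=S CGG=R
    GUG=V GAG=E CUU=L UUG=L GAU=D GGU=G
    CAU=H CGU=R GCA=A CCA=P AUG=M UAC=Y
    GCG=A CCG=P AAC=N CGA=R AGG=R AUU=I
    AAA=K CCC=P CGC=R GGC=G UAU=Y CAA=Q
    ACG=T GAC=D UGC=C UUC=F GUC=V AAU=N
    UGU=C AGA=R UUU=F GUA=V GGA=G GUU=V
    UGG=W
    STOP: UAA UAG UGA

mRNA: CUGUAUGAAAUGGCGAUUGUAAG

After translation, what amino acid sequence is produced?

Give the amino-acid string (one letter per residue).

start AUG at pos 4
pos 4: AUG -> M; peptide=M
pos 7: AAA -> K; peptide=MK
pos 10: UGG -> W; peptide=MKW
pos 13: CGA -> R; peptide=MKWR
pos 16: UUG -> L; peptide=MKWRL
pos 19: UAA -> STOP

Answer: MKWRL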